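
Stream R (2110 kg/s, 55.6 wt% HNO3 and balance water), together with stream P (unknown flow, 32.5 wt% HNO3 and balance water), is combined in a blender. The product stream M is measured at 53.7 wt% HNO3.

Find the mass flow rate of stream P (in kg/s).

189.1 kg/s

Let P be the unknown flow. Total out = 2110 + P.
HNO3 balance: 1173.2 + 0.325·P = 0.537·(2110 + P)
(0.325 − 0.537)·P = 0.537×2110 − 1173.2 = -40.09
P = -40.09 / -0.212 = 189.1 kg/s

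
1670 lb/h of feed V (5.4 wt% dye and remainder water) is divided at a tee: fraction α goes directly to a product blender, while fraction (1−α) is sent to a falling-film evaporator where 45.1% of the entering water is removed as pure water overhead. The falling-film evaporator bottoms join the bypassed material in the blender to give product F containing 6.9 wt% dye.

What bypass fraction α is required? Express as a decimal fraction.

All 1670×0.054 = 90.18 lb/h of dye reaches F, so F = 90.18/0.069 = 1307 lb/h and vapour = 363.04 lb/h.
The evaporator receives (1−α)·1670 of feed at 0.946 water and removes 0.451 of that water:
0.451×0.946×(1−α)×1670 = 363.04
(1−α) = 363.04/712.5 = 0.5095;  α = 0.4905.

0.490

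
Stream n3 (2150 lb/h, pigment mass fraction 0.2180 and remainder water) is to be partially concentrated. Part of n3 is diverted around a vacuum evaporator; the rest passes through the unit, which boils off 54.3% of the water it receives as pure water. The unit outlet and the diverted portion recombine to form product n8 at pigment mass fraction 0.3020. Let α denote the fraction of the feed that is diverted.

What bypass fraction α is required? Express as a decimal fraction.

All 2150×0.218 = 468.7 lb/h of pigment reaches n8, so n8 = 468.7/0.302 = 1552 lb/h and vapour = 598.01 lb/h.
The evaporator receives (1−α)·2150 of feed at 0.782 water and removes 0.543 of that water:
0.543×0.782×(1−α)×2150 = 598.01
(1−α) = 598.01/912.95 = 0.6550;  α = 0.3450.

0.345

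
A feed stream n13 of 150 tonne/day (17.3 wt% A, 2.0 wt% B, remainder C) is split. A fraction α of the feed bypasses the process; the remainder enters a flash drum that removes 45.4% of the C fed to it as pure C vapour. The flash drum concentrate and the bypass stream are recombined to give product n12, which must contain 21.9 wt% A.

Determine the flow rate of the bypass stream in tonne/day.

64 tonne/day

All 150×0.173 = 25.95 tonne/day of A reaches n12, so n12 = 25.95/0.219 = 118.49 tonne/day and vapour = 31.507 tonne/day.
The evaporator receives (1−α)·150 of feed at 0.807 C and removes 0.454 of that C:
0.454×0.807×(1−α)×150 = 31.507
(1−α) = 31.507/54.957 = 0.5733;  α = 0.4267.
Bypass flow = 0.4267×150 = 64.005 tonne/day.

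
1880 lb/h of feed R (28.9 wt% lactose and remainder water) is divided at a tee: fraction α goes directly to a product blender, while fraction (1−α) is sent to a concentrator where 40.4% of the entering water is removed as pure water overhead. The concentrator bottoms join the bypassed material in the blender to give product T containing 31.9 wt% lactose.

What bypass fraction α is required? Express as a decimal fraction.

0.673

All 1880×0.289 = 543.32 lb/h of lactose reaches T, so T = 543.32/0.319 = 1703.2 lb/h and vapour = 176.8 lb/h.
The evaporator receives (1−α)·1880 of feed at 0.711 water and removes 0.404 of that water:
0.404×0.711×(1−α)×1880 = 176.8
(1−α) = 176.8/540.02 = 0.3274;  α = 0.6726.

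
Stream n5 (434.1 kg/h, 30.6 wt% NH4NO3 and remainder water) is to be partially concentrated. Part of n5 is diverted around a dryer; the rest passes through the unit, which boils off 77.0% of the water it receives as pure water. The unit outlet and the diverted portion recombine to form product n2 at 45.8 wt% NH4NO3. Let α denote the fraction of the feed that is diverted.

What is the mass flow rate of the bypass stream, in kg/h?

All 434.1×0.306 = 132.83 kg/h of NH4NO3 reaches n2, so n2 = 132.83/0.458 = 290.03 kg/h and vapour = 144.07 kg/h.
The evaporator receives (1−α)·434.1 of feed at 0.694 water and removes 0.770 of that water:
0.770×0.694×(1−α)×434.1 = 144.07
(1−α) = 144.07/231.97 = 0.6211;  α = 0.3789.
Bypass flow = 0.3789×434.1 = 164.5 kg/h.

164.5 kg/h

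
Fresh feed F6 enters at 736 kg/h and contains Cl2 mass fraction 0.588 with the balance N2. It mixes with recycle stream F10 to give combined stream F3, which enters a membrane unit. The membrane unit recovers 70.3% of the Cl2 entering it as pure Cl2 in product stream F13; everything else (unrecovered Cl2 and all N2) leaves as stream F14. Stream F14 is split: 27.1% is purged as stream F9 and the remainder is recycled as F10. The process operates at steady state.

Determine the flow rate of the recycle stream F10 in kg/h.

935.3 kg/h

N2 enters only via F6 and leaves only via the purge: 736×0.412 = 0.271×(N2 in F14), and the membrane unit passes all N2, so N2 in F3 = N2 in F14 = 1118.9 kg/h.
Cl2 in F3: m_A = 736×0.588 + (1−0.271)·(1−0.703)·m_A, so m_A = 432.77/0.7835 = 552.36 kg/h.
F14 = (1−0.703)×552.36 + 1118.9 = 1283 kg/h.
Recycle F10 = (1−0.271)×1283 = 935.3 kg/h.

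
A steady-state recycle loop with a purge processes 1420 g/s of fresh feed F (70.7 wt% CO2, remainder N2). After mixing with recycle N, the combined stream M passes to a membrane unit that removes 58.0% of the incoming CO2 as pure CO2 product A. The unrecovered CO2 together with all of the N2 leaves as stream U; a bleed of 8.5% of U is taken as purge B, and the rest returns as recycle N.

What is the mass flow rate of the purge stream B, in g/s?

N2 enters only via F and leaves only via the purge: 1420×0.293 = 0.085×(N2 in U), and the membrane unit passes all N2, so N2 in M = N2 in U = 4894.8 g/s.
CO2 in M: m_A = 1420×0.707 + (1−0.085)·(1−0.580)·m_A, so m_A = 1003.9/0.6157 = 1630.6 g/s.
U = (1−0.580)×1630.6 + 4894.8 = 5579.7 g/s.
Purge B = 0.085×5579.7 = 474.27 g/s.

474.3 g/s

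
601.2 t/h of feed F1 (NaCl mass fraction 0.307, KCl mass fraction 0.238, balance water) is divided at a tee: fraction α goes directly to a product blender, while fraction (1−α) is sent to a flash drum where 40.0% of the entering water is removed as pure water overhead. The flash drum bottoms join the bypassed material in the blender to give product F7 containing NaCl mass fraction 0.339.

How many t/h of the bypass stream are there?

All 601.2×0.307 = 184.57 t/h of NaCl reaches F7, so F7 = 184.57/0.339 = 544.45 t/h and vapour = 56.75 t/h.
The evaporator receives (1−α)·601.2 of feed at 0.455 water and removes 0.400 of that water:
0.400×0.455×(1−α)×601.2 = 56.75
(1−α) = 56.75/109.42 = 0.5187;  α = 0.4813.
Bypass flow = 0.4813×601.2 = 289.38 t/h.

289.4 t/h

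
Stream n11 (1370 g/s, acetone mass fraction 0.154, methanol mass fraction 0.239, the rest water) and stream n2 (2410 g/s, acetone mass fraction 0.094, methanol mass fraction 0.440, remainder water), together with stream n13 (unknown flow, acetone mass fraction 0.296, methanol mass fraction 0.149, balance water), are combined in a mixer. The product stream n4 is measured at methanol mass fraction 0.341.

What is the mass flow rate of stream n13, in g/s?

514.8 g/s

Let n13 be the unknown flow. Total out = 3780 + n13.
methanol balance: 1387.8 + 0.149·n13 = 0.341·(3780 + n13)
(0.149 − 0.341)·n13 = 0.341×3780 − 1387.8 = -98.85
n13 = -98.85 / -0.192 = 514.84 g/s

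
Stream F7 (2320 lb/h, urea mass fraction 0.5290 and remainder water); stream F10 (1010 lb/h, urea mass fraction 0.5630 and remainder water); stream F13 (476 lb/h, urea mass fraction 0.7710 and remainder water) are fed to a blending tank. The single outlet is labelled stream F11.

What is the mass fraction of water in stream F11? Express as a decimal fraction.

Total flow out = 2320 + 1010 + 476 = 3806 lb/h.
water in = 2320×0.471 + 1010×0.437 + 476×0.229 = 1643.1 lb/h.
water mass fraction in F11 = 1643.1/3806 = 0.4317.

0.4317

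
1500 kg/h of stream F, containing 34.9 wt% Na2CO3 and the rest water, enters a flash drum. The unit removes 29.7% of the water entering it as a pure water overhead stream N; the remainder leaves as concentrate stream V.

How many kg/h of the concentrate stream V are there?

1210 kg/h

water entering = 1500×0.651 = 976.5 kg/h; overhead removed = 0.297×976.5 = 290.02 kg/h.
Concentrate = 1500 − 290.02 = 1210 kg/h.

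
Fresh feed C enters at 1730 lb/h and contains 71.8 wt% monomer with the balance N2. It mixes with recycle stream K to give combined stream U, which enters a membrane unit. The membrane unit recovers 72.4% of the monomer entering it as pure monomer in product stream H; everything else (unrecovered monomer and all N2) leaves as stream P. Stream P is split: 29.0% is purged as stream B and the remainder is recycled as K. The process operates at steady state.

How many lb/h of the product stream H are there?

1118 lb/h

monomer in U: m_A = 1730×0.718 + (1−0.290)·(1−0.724)·m_A, so m_A = 1242.1/0.8040 = 1544.9 lb/h.
Product H = 0.724×1544.9 = 1118.5 lb/h.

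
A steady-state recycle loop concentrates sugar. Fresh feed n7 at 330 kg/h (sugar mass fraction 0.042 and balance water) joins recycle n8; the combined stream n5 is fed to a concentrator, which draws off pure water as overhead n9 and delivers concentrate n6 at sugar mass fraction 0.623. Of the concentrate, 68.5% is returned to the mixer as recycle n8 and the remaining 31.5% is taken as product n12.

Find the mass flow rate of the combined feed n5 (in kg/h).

Overall sugar balance (none leaves overhead): sugar in fresh feed = sugar in product, i.e. 330×0.042 = (1−0.685)·n6·0.623.
n6 = 13.86/(0.623×0.315) = 70.626 kg/h.
Recycle n8 = 0.685×70.626 = 48.379 kg/h.
Combined feed n5 = 330 + 48.379 = 378.38 kg/h.

378.4 kg/h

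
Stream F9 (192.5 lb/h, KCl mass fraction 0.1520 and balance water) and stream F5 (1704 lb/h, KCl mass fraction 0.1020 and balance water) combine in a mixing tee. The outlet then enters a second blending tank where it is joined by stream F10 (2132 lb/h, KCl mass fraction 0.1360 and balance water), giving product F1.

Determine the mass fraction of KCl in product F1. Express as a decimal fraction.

0.1224

Overall, product flow = 4028.5 lb/h.
KCl in = 192.5×0.152 + 1704×0.102 + 2132×0.136 = 493.02 lb/h.
KCl fraction in F1 = 0.1224.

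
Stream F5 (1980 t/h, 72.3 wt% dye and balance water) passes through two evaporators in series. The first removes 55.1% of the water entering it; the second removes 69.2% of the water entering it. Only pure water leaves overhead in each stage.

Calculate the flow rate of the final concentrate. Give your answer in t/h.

1507 t/h

water in feed = 1980×0.277 = 548.46 t/h.
After stage 1: water left = (1−0.551)×548.46 = 246.26; stream total = 1677.8 t/h.
After stage 2: water left = (1−0.692)×246.26 = 75.848; final concentrate = 1507.4 t/h.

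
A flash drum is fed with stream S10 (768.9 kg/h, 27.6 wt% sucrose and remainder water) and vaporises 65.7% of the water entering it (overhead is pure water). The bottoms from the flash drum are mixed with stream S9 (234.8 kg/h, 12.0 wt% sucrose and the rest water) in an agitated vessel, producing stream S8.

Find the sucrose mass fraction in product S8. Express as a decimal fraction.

Vapour removed = 0.657×0.724×768.9 = 365.74 kg/h; concentrate = 403.16 kg/h.
sucrose reaching the mixer = 212.22 (from concentrate) + 234.8×0.120 = 240.39 kg/h.
Product flow = 403.16 + 234.8 = 637.96 kg/h; sucrose fraction = 0.3768.

0.3768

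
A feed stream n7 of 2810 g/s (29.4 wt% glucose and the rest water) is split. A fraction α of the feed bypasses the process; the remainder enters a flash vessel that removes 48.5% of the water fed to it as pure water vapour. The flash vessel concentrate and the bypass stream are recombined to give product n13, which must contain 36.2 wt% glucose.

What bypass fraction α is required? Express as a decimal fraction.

0.451

All 2810×0.294 = 826.14 g/s of glucose reaches n13, so n13 = 826.14/0.362 = 2282.2 g/s and vapour = 527.85 g/s.
The evaporator receives (1−α)·2810 of feed at 0.706 water and removes 0.485 of that water:
0.485×0.706×(1−α)×2810 = 527.85
(1−α) = 527.85/962.17 = 0.5486;  α = 0.4514.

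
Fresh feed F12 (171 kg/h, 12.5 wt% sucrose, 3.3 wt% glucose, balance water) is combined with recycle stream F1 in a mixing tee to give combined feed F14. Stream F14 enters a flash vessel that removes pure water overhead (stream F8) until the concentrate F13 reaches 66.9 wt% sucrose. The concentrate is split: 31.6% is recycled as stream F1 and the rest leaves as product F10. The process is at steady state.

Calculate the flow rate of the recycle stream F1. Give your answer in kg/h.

14.76 kg/h

Overall sucrose balance (none leaves overhead): sucrose in fresh feed = sucrose in product, i.e. 171×0.125 = (1−0.316)·F13·0.669.
F13 = 21.375/(0.669×0.684) = 46.712 kg/h.
Recycle F1 = 0.316×46.712 = 14.761 kg/h.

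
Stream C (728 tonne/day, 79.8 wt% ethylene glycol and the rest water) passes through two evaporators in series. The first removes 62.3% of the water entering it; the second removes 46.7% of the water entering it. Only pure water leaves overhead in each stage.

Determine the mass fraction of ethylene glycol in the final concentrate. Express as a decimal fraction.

water in feed = 728×0.202 = 147.06 tonne/day.
After stage 1: water left = (1−0.623)×147.06 = 55.44; stream total = 636.38 tonne/day.
After stage 2: water left = (1−0.467)×55.44 = 29.55; final concentrate = 610.49 tonne/day.
ethylene glycol fraction = 580.94/610.49 = 0.952.

0.952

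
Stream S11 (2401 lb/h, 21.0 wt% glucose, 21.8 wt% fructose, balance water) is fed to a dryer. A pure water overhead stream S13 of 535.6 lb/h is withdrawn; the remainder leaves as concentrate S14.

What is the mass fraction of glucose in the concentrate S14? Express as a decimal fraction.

glucose is not removed: 2401×0.210 = 504.21 lb/h of glucose enters S14.
Concentrate = 2401 − 535.6 = 1865.4 lb/h.
Mass fraction = 504.21/1865.4 = 0.270.

0.270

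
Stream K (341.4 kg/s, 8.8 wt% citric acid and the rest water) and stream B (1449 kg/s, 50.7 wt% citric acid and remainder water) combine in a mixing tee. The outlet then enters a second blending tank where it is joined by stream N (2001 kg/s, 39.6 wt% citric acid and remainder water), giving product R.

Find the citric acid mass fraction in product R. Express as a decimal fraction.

0.4107

Overall, product flow = 3791.4 kg/s.
citric acid in = 341.4×0.088 + 1449×0.507 + 2001×0.396 = 1557.1 kg/s.
citric acid fraction in R = 0.4107.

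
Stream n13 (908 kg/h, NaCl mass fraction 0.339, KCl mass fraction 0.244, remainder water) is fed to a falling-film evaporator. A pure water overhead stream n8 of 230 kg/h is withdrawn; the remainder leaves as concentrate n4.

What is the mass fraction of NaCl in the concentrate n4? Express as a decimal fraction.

0.454

NaCl is not removed: 908×0.339 = 307.81 kg/h of NaCl enters n4.
Concentrate = 908 − 230 = 678 kg/h.
Mass fraction = 307.81/678 = 0.454.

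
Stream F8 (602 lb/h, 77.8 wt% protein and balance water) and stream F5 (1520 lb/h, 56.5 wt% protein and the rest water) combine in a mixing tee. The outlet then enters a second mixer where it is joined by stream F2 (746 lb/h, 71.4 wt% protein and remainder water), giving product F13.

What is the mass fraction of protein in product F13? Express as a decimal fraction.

0.648

Overall, product flow = 2868 lb/h.
protein in = 602×0.778 + 1520×0.565 + 746×0.714 = 1859.8 lb/h.
protein fraction in F13 = 0.648.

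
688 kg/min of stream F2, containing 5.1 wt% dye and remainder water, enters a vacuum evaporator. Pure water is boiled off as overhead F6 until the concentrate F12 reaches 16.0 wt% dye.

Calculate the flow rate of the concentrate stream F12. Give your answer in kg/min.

dye is conserved: 688×0.051 = 35.088 kg/min all reports to the concentrate.
Concentrate = 35.088/(target fraction) = 219.3 kg/min.

219.3 kg/min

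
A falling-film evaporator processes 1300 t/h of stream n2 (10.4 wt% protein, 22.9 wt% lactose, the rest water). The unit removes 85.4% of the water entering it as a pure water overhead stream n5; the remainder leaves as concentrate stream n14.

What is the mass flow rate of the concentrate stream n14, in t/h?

water entering = 1300×0.667 = 867.1 t/h; overhead removed = 0.854×867.1 = 740.5 t/h.
Concentrate = 1300 − 740.5 = 559.5 t/h.

559.5 t/h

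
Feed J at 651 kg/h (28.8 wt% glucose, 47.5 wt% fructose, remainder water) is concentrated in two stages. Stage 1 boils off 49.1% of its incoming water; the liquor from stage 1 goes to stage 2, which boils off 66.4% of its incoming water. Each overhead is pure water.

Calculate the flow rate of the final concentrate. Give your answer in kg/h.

523.1 kg/h

water in feed = 651×0.237 = 154.29 kg/h.
After stage 1: water left = (1−0.491)×154.29 = 78.532; stream total = 575.25 kg/h.
After stage 2: water left = (1−0.664)×78.532 = 26.387; final concentrate = 523.1 kg/h.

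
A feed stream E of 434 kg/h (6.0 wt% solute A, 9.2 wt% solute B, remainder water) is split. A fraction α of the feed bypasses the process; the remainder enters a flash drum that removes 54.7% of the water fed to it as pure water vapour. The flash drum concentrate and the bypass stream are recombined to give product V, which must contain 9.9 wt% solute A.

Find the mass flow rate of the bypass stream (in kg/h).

65.42 kg/h

All 434×0.060 = 26.04 kg/h of solute A reaches V, so V = 26.04/0.099 = 263.03 kg/h and vapour = 170.97 kg/h.
The evaporator receives (1−α)·434 of feed at 0.848 water and removes 0.547 of that water:
0.547×0.848×(1−α)×434 = 170.97
(1−α) = 170.97/201.31 = 0.8493;  α = 0.1507.
Bypass flow = 0.1507×434 = 65.416 kg/h.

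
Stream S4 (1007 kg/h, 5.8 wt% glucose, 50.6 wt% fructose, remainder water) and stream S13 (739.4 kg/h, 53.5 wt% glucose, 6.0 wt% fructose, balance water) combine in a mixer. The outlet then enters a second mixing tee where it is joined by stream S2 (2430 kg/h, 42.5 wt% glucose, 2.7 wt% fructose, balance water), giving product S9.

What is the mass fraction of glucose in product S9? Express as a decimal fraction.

0.3560

Overall, product flow = 4176.4 kg/h.
glucose in = 1007×0.058 + 739.4×0.535 + 2430×0.425 = 1486.7 kg/h.
glucose fraction in S9 = 0.3560.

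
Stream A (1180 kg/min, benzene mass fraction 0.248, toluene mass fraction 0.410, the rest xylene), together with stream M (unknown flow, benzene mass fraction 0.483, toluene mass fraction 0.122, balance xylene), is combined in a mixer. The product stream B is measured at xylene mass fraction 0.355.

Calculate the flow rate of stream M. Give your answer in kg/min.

Let M be the unknown flow. Total out = 1180 + M.
xylene balance: 403.56 + 0.395·M = 0.355·(1180 + M)
(0.395 − 0.355)·M = 0.355×1180 − 403.56 = 15.34
M = 15.34 / 0.040 = 383.5 kg/min

383.5 kg/min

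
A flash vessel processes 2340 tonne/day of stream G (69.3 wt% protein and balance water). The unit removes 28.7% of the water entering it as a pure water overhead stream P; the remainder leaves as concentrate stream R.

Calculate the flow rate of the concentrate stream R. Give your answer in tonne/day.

water entering = 2340×0.307 = 718.38 tonne/day; overhead removed = 0.287×718.38 = 206.18 tonne/day.
Concentrate = 2340 − 206.18 = 2133.8 tonne/day.

2134 tonne/day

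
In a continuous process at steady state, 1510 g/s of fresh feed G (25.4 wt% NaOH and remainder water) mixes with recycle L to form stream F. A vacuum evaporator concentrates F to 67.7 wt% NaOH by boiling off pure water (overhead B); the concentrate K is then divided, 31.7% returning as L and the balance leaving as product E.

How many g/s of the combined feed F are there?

Overall NaOH balance (none leaves overhead): NaOH in fresh feed = NaOH in product, i.e. 1510×0.254 = (1−0.317)·K·0.677.
K = 383.54/(0.677×0.683) = 829.47 g/s.
Recycle L = 0.317×829.47 = 262.94 g/s.
Combined feed F = 1510 + 262.94 = 1772.9 g/s.

1773 g/s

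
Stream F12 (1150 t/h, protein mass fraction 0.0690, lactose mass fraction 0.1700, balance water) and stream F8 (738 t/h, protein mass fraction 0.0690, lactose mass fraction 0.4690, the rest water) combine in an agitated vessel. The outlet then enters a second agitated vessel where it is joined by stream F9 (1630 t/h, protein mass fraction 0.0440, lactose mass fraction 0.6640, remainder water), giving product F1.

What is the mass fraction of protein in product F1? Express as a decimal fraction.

0.0574

Overall, product flow = 3518 t/h.
protein in = 1150×0.069 + 738×0.069 + 1630×0.044 = 201.99 t/h.
protein fraction in F1 = 0.0574.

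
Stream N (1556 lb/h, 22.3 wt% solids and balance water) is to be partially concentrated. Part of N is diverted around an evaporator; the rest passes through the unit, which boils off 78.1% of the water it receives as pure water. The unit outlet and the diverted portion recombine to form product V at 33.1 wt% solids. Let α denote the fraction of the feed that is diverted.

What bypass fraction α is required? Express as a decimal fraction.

All 1556×0.223 = 346.99 lb/h of solids reaches V, so V = 346.99/0.331 = 1048.3 lb/h and vapour = 507.7 lb/h.
The evaporator receives (1−α)·1556 of feed at 0.777 water and removes 0.781 of that water:
0.781×0.777×(1−α)×1556 = 507.7
(1−α) = 507.7/944.24 = 0.5377;  α = 0.4623.

0.462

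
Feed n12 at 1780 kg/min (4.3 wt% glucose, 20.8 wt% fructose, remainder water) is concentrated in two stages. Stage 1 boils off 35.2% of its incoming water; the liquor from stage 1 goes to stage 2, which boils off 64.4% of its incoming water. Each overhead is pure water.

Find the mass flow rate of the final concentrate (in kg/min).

754.3 kg/min

water in feed = 1780×0.749 = 1333.2 kg/min.
After stage 1: water left = (1−0.352)×1333.2 = 863.93; stream total = 1310.7 kg/min.
After stage 2: water left = (1−0.644)×863.93 = 307.56; final concentrate = 754.34 kg/min.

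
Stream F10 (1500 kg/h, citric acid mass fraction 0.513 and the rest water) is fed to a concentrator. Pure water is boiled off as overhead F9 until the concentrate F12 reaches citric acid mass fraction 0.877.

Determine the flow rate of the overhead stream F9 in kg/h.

622.6 kg/h

citric acid is conserved: 1500×0.513 = 769.5 kg/h all reports to the concentrate.
Concentrate = 769.5/(target fraction) = 877.42 kg/h.
Overhead = 1500 − 877.42 = 622.58 kg/h.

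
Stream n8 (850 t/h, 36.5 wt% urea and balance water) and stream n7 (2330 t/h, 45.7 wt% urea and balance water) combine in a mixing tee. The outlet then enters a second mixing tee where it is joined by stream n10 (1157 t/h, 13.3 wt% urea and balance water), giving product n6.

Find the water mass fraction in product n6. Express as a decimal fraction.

Overall, product flow = 4337 t/h.
water in = 850×0.635 + 2330×0.543 + 1157×0.867 = 2808.1 t/h.
water fraction in n6 = 0.6475.

0.6475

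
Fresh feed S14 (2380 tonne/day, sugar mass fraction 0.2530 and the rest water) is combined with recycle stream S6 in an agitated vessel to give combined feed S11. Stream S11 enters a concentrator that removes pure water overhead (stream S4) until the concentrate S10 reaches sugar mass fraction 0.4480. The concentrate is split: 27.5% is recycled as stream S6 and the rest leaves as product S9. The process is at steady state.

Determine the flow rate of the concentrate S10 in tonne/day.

Overall sugar balance (none leaves overhead): sugar in fresh feed = sugar in product, i.e. 2380×0.253 = (1−0.275)·S10·0.448.
S10 = 602.14/(0.448×0.725) = 1853.9 tonne/day.

1854 tonne/day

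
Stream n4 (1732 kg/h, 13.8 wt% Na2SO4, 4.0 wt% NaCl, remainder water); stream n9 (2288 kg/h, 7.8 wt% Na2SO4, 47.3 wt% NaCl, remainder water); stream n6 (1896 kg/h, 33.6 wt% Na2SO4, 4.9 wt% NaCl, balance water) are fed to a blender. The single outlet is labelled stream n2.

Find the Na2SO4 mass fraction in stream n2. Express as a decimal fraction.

Total flow out = 1732 + 2288 + 1896 = 5916 kg/h.
Na2SO4 in = 1732×0.138 + 2288×0.078 + 1896×0.336 = 1054.5 kg/h.
Na2SO4 mass fraction in n2 = 1054.5/5916 = 0.178.

0.178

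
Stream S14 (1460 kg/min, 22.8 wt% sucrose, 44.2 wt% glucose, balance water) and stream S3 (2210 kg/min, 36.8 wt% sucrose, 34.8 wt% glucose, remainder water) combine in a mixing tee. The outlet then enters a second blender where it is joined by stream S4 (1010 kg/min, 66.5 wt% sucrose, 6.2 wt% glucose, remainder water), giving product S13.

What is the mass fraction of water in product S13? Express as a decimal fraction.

0.2960

Overall, product flow = 4680 kg/min.
water in = 1460×0.330 + 2210×0.284 + 1010×0.273 = 1385.2 kg/min.
water fraction in S13 = 0.2960.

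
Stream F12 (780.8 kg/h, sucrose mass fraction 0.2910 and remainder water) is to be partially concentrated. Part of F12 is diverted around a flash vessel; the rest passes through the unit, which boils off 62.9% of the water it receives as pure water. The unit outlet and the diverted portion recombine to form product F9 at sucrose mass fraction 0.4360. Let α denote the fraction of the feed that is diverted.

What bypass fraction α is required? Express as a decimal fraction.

0.254

All 780.8×0.291 = 227.21 kg/h of sucrose reaches F9, so F9 = 227.21/0.436 = 521.13 kg/h and vapour = 259.67 kg/h.
The evaporator receives (1−α)·780.8 of feed at 0.709 water and removes 0.629 of that water:
0.629×0.709×(1−α)×780.8 = 259.67
(1−α) = 259.67/348.21 = 0.7457;  α = 0.2543.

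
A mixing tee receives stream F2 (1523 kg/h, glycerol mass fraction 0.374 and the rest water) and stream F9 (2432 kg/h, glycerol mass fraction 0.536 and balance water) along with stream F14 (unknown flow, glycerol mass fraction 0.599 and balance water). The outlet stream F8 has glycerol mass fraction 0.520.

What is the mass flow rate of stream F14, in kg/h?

2322 kg/h

Let F14 be the unknown flow. Total out = 3955 + F14.
glycerol balance: 1873.2 + 0.599·F14 = 0.520·(3955 + F14)
(0.599 − 0.520)·F14 = 0.520×3955 − 1873.2 = 183.45
F14 = 183.45 / 0.079 = 2322.1 kg/h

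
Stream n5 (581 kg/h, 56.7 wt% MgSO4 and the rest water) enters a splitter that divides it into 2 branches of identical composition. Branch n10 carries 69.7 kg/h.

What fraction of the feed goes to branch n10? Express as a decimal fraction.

Fraction to n10 = 69.7/581 = 0.1200.

0.120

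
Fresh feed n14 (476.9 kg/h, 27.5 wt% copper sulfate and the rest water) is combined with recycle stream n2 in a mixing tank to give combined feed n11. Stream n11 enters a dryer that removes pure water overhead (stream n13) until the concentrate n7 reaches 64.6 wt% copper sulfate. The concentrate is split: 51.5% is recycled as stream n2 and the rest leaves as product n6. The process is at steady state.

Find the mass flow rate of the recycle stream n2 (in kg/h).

215.6 kg/h

Overall copper sulfate balance (none leaves overhead): copper sulfate in fresh feed = copper sulfate in product, i.e. 476.9×0.275 = (1−0.515)·n7·0.646.
n7 = 131.15/(0.646×0.485) = 418.59 kg/h.
Recycle n2 = 0.515×418.59 = 215.57 kg/h.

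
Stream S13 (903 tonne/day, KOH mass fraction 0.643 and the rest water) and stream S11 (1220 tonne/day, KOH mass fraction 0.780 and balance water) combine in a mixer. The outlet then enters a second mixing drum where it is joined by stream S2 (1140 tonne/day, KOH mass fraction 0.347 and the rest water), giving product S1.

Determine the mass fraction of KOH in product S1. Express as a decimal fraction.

Overall, product flow = 3263 tonne/day.
KOH in = 903×0.643 + 1220×0.780 + 1140×0.347 = 1927.8 tonne/day.
KOH fraction in S1 = 0.591.

0.591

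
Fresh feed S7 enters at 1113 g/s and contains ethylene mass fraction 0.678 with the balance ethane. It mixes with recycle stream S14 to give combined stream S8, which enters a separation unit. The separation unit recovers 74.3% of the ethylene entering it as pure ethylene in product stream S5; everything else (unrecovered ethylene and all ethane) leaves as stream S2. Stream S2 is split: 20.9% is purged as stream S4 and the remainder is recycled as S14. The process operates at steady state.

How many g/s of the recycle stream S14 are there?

ethane enters only via S7 and leaves only via the purge: 1113×0.322 = 0.209×(ethane in S2), and the separation unit passes all ethane, so ethane in S8 = ethane in S2 = 1714.8 g/s.
ethylene in S8: m_A = 1113×0.678 + (1−0.209)·(1−0.743)·m_A, so m_A = 754.61/0.7967 = 947.16 g/s.
S2 = (1−0.743)×947.16 + 1714.8 = 1958.2 g/s.
Recycle S14 = (1−0.209)×1958.2 = 1548.9 g/s.

1549 g/s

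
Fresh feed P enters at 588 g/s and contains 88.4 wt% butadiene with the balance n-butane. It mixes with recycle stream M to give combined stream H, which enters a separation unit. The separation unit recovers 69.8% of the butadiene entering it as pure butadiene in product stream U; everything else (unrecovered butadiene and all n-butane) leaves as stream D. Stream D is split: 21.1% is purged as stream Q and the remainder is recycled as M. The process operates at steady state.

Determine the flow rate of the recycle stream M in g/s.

417.7 g/s

n-butane enters only via P and leaves only via the purge: 588×0.116 = 0.211×(n-butane in D), and the separation unit passes all n-butane, so n-butane in H = n-butane in D = 323.26 g/s.
butadiene in H: m_A = 588×0.884 + (1−0.211)·(1−0.698)·m_A, so m_A = 519.79/0.7617 = 682.39 g/s.
D = (1−0.698)×682.39 + 323.26 = 529.34 g/s.
Recycle M = (1−0.211)×529.34 = 417.65 g/s.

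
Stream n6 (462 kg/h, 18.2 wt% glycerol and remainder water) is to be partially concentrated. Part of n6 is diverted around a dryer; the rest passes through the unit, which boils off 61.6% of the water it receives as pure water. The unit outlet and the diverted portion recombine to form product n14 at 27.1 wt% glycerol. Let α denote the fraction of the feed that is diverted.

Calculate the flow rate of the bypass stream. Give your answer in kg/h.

All 462×0.182 = 84.084 kg/h of glycerol reaches n14, so n14 = 84.084/0.271 = 310.27 kg/h and vapour = 151.73 kg/h.
The evaporator receives (1−α)·462 of feed at 0.818 water and removes 0.616 of that water:
0.616×0.818×(1−α)×462 = 151.73
(1−α) = 151.73/232.8 = 0.6518;  α = 0.3482.
Bypass flow = 0.3482×462 = 160.89 kg/h.

160.9 kg/h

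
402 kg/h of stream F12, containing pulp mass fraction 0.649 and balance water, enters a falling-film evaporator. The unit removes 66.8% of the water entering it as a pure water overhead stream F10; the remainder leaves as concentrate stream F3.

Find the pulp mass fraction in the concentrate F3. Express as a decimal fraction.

pulp is not removed: 402×0.649 = 260.9 kg/h of pulp enters F3.
water entering = 402×0.351 = 141.1 kg/h; overhead removed = 0.668×141.1 = 94.256 kg/h.
Concentrate = 402 − 94.256 = 307.74 kg/h.
Mass fraction = 260.9/307.74 = 0.848.

0.848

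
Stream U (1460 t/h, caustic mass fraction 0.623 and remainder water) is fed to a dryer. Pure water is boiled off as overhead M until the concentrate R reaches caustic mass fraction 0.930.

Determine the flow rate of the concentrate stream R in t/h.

caustic is conserved: 1460×0.623 = 909.58 t/h all reports to the concentrate.
Concentrate = 909.58/(target fraction) = 978.04 t/h.

978 t/h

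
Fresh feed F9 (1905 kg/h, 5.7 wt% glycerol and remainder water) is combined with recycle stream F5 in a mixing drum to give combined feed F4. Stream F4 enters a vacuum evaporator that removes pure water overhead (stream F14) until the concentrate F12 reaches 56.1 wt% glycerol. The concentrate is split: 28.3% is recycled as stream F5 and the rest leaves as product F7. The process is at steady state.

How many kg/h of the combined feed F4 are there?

Overall glycerol balance (none leaves overhead): glycerol in fresh feed = glycerol in product, i.e. 1905×0.057 = (1−0.283)·F12·0.561.
F12 = 108.59/(0.561×0.717) = 269.95 kg/h.
Recycle F5 = 0.283×269.95 = 76.397 kg/h.
Combined feed F4 = 1905 + 76.397 = 1981.4 kg/h.

1981 kg/h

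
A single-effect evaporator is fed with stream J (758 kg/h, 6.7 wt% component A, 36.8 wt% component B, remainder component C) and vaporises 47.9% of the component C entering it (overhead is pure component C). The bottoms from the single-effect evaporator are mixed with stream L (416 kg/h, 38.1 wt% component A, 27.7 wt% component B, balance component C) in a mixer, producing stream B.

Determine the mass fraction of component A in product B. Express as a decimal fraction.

Vapour removed = 0.479×0.565×758 = 205.14 kg/h; concentrate = 552.86 kg/h.
component A reaching the mixer = 50.786 (from concentrate) + 416×0.381 = 209.28 kg/h.
Product flow = 552.86 + 416 = 968.86 kg/h; component A fraction = 0.216.

0.216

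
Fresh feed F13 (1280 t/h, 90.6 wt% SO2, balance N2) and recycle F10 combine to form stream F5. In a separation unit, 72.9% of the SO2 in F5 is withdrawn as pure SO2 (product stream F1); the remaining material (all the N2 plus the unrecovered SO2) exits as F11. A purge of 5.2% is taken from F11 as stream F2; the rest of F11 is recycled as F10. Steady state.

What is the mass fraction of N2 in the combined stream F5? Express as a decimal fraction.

0.5972

N2 enters only via F13 and leaves only via the purge: 1280×0.094 = 0.052×(N2 in F11), and the separation unit passes all N2, so N2 in F5 = N2 in F11 = 2313.8 t/h.
SO2 in F5: m_A = 1280×0.906 + (1−0.052)·(1−0.729)·m_A, so m_A = 1159.7/0.7431 = 1560.6 t/h.
F5 = 1560.6 + 2313.8 = 3874.5 t/h.
N2 fraction in F5 = 2313.8/3874.5 = 0.5972.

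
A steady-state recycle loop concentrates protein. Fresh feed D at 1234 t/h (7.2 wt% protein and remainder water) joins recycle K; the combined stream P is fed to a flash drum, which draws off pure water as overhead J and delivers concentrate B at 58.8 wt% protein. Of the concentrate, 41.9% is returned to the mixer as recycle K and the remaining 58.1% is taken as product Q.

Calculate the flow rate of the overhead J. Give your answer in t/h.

1083 t/h

Overall protein balance (none leaves overhead): protein in fresh feed = protein in product, i.e. 1234×0.072 = (1−0.419)·B·0.588.
B = 88.848/(0.588×0.581) = 260.07 t/h.
Recycle K = 0.419×260.07 = 108.97 t/h.
Combined feed P = 1234 + 108.97 = 1343 t/h.
Overhead J = P − B = 1343 − 260.07 = 1082.9 t/h.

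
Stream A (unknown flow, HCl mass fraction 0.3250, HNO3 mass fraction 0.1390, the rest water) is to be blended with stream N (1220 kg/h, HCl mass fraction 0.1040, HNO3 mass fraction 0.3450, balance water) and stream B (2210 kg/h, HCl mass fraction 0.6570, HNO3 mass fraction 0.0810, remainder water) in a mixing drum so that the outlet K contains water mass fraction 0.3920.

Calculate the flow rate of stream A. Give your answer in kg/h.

648.1 kg/h

Let A be the unknown flow. Total out = 3430 + A.
water balance: 1251.2 + 0.536·A = 0.392·(3430 + A)
(0.536 − 0.392)·A = 0.392×3430 − 1251.2 = 93.32
A = 93.32 / 0.144 = 648.06 kg/h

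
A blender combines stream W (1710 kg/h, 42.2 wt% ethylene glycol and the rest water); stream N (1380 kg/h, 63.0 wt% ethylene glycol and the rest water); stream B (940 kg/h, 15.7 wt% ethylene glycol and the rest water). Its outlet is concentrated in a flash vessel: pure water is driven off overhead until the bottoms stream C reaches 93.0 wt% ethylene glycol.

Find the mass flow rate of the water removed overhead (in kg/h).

ethylene glycol entering = 1710×0.422 + 1380×0.630 + 940×0.157 = 1738.6 kg/h.
All ethylene glycol reports to C, so C = 1738.6/0.930 = 1869.5 kg/h.
Total feed = 4030 kg/h; overhead = 4030 − 1869.5 = 2160.5 kg/h.

2161 kg/h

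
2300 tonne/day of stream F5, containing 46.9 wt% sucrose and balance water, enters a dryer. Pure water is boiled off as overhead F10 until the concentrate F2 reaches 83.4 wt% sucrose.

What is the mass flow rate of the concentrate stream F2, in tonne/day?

1293 tonne/day

sucrose is conserved: 2300×0.469 = 1078.7 tonne/day all reports to the concentrate.
Concentrate = 1078.7/(target fraction) = 1293.4 tonne/day.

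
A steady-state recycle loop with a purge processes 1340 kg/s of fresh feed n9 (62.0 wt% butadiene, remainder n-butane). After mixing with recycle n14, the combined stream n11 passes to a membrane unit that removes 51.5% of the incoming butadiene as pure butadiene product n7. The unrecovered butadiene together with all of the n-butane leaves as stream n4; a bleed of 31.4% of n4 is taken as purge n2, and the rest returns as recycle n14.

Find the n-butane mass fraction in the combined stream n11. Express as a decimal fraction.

0.566

n-butane enters only via n9 and leaves only via the purge: 1340×0.380 = 0.314×(n-butane in n4), and the membrane unit passes all n-butane, so n-butane in n11 = n-butane in n4 = 1621.7 kg/s.
butadiene in n11: m_A = 1340×0.620 + (1−0.314)·(1−0.515)·m_A, so m_A = 830.8/0.6673 = 1245 kg/s.
n11 = 1245 + 1621.7 = 2866.7 kg/s.
n-butane fraction in n11 = 1621.7/2866.7 = 0.566.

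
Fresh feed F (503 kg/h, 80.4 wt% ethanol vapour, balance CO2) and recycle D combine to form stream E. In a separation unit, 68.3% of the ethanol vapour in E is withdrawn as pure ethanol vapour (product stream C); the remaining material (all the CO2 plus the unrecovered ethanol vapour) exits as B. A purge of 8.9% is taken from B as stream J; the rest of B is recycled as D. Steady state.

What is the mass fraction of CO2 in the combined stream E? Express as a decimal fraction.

CO2 enters only via F and leaves only via the purge: 503×0.196 = 0.089×(CO2 in B), and the separation unit passes all CO2, so CO2 in E = CO2 in B = 1107.7 kg/h.
ethanol vapour in E: m_A = 503×0.804 + (1−0.089)·(1−0.683)·m_A, so m_A = 404.41/0.7112 = 568.62 kg/h.
E = 568.62 + 1107.7 = 1676.4 kg/h.
CO2 fraction in E = 1107.7/1676.4 = 0.661.

0.661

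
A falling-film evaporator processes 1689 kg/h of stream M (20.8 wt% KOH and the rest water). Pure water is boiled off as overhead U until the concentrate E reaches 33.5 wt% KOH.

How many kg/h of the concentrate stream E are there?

KOH is conserved: 1689×0.208 = 351.31 kg/h all reports to the concentrate.
Concentrate = 351.31/(target fraction) = 1048.7 kg/h.

1049 kg/h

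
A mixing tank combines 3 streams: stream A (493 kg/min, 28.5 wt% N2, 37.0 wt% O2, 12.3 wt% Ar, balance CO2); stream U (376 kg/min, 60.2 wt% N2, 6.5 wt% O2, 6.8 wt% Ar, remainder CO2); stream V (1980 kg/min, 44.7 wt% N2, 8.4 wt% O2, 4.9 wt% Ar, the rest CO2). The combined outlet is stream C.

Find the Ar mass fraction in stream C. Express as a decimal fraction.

Total flow out = 493 + 376 + 1980 = 2849 kg/min.
Ar in = 493×0.123 + 376×0.068 + 1980×0.049 = 183.23 kg/min.
Ar mass fraction in C = 183.23/2849 = 0.0643.

0.0643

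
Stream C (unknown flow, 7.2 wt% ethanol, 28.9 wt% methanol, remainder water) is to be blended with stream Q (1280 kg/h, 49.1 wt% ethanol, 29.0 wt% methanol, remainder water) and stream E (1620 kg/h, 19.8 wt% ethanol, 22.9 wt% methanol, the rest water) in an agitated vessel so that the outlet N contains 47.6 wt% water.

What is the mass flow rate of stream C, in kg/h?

Let C be the unknown flow. Total out = 2900 + C.
water balance: 1208.6 + 0.639·C = 0.476·(2900 + C)
(0.639 − 0.476)·C = 0.476×2900 − 1208.6 = 171.82
C = 171.82 / 0.163 = 1054.1 kg/h

1054 kg/h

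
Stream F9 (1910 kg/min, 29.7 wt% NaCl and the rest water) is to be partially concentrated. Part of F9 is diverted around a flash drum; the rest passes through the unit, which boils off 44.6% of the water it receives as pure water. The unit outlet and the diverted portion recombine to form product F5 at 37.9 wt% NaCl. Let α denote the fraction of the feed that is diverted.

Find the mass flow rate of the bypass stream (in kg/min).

592 kg/min

All 1910×0.297 = 567.27 kg/min of NaCl reaches F5, so F5 = 567.27/0.379 = 1496.8 kg/min and vapour = 413.25 kg/min.
The evaporator receives (1−α)·1910 of feed at 0.703 water and removes 0.446 of that water:
0.446×0.703×(1−α)×1910 = 413.25
(1−α) = 413.25/598.86 = 0.6901;  α = 0.3099.
Bypass flow = 0.3099×1910 = 591.99 kg/min.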